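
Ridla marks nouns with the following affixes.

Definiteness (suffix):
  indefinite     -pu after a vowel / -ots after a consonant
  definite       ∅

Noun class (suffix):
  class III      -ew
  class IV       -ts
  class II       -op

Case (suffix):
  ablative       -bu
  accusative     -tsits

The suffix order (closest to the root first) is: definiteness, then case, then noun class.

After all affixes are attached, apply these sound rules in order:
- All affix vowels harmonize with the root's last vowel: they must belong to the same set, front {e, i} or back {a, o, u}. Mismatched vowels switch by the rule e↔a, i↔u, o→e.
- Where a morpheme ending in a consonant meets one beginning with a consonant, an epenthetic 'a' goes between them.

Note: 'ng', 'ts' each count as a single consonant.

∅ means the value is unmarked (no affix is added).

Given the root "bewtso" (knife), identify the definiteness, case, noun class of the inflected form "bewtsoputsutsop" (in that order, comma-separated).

indefinite, accusative, class II

Segment: bewtso-pu-tsits-op.
definiteness: -pu/ots → indefinite.
case: -tsits → accusative.
noun class: -op → class II.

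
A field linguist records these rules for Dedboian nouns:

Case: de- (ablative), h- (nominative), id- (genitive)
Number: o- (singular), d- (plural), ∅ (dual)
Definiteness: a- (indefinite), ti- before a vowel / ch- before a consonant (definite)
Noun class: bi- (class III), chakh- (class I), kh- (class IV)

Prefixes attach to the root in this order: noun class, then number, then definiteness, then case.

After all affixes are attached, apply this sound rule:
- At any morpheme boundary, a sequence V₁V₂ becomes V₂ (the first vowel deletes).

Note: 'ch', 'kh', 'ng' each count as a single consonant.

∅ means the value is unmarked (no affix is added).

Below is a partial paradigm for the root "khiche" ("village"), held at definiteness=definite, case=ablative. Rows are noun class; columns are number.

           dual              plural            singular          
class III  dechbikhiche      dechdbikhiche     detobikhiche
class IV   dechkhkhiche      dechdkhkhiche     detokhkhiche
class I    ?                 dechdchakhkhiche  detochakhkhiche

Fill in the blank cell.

Attach noun class class I chakh- → chakhkhiche.
number = dual: zero marking, form stays chakhkhiche.
Attach definiteness definite ch- (before consonant 'ch') → chchakhkhiche.
Attach case ablative de- → dechchakhkhiche.
Vowel deletion: no change.

dechchakhkhiche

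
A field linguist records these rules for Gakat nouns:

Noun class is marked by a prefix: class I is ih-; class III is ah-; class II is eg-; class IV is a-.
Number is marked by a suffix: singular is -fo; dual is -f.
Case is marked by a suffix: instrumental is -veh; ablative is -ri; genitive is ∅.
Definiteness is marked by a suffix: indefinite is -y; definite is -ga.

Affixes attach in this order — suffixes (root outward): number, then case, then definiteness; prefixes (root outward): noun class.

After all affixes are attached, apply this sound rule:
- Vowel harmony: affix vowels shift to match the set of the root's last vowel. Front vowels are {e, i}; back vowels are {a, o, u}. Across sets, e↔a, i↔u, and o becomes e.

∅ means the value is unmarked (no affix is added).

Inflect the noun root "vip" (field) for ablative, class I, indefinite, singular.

ihvipferiy

Attach number singular -fo → vipfo.
Attach case ablative -ri → vipfori.
Attach noun class class I ih- → ihvipfori.
Attach definiteness indefinite -y → ihvipforiy.
Apply vowel harmony: ihvipforiy → ihvipferiy.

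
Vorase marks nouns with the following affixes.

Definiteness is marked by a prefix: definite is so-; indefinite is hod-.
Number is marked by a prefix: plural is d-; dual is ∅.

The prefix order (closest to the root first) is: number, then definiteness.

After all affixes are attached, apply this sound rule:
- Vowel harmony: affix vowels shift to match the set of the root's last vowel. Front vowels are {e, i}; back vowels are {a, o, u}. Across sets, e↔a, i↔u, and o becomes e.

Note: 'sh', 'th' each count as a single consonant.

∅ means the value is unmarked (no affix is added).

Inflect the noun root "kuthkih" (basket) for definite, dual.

sekuthkih

number = dual: zero marking, form stays kuthkih.
Attach definiteness definite so- → sokuthkih.
Apply vowel harmony: sokuthkih → sekuthkih.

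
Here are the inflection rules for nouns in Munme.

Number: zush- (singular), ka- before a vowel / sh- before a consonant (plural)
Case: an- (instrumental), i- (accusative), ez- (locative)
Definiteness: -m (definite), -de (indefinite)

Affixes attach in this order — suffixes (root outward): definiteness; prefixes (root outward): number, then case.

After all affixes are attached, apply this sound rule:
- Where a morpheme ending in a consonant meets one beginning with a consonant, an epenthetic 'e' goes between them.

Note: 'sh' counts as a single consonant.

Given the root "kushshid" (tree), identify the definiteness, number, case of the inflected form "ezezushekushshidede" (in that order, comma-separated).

Segment: ez-zush-kushshid-de.
definiteness: -de → indefinite.
number: zush- → singular.
case: ez- → locative.

indefinite, singular, locative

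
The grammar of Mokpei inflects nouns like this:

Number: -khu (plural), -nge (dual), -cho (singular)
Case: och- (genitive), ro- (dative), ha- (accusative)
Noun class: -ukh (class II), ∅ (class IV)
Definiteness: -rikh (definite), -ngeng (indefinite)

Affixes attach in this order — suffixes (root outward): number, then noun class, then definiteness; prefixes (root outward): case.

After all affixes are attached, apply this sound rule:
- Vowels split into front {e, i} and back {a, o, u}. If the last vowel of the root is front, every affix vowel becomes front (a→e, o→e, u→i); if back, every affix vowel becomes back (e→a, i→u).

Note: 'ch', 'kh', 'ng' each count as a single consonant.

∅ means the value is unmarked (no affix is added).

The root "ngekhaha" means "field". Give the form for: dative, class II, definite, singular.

rongekhahachoukhrukh

Attach number singular -cho → ngekhahacho.
Attach noun class class II -ukh → ngekhahachoukh.
Attach definiteness definite -rikh → ngekhahachoukhrikh.
Attach case dative ro- → rongekhahachoukhrikh.
Apply vowel harmony: rongekhahachoukhrikh → rongekhahachoukhrukh.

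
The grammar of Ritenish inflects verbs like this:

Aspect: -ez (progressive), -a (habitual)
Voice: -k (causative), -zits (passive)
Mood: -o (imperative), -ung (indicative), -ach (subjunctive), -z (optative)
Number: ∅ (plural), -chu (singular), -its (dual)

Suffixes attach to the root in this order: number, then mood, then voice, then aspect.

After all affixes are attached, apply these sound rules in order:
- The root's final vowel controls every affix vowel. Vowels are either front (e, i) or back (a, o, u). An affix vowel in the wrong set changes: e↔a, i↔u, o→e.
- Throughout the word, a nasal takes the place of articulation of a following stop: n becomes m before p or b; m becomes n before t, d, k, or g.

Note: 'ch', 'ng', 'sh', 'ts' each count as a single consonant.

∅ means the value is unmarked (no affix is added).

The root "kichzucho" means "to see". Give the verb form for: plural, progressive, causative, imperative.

number = plural: zero marking, form stays kichzucho.
Attach mood imperative -o → kichzuchoo.
Attach voice causative -k → kichzuchook.
Attach aspect progressive -ez → kichzuchookez.
Apply vowel harmony: kichzuchookez → kichzuchookaz.
Nasal assimilation: no change.

kichzuchookaz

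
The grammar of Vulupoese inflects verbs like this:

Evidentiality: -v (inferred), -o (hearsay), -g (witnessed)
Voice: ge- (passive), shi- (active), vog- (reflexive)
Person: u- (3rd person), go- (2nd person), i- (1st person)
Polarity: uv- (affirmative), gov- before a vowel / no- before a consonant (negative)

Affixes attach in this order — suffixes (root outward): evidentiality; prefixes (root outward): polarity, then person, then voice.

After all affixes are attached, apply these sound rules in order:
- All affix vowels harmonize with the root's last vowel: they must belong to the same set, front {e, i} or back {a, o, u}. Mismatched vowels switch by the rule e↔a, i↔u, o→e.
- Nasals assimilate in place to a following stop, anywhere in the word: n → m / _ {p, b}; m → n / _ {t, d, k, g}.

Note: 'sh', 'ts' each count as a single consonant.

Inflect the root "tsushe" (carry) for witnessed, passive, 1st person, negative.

Attach polarity negative no- (before consonant 'ts') → notsushe.
Attach person 1st person i- → inotsushe.
Attach evidentiality witnessed -g → inotsusheg.
Attach voice passive ge- → geinotsusheg.
Apply vowel harmony: geinotsusheg → geinetsusheg.
Nasal assimilation: no change.

geinetsusheg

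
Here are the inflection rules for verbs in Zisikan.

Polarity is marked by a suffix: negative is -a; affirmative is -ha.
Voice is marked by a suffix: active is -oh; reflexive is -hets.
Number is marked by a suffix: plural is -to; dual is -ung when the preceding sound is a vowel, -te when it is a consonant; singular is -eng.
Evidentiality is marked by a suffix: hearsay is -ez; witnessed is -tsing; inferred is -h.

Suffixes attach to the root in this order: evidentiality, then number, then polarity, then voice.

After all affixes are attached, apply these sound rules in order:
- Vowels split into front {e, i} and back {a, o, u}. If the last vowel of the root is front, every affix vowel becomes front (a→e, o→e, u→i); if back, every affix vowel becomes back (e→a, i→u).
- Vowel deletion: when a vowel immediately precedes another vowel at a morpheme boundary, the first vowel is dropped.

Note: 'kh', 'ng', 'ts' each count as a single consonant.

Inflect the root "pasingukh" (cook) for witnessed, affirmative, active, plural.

pasingukhtsungtohoh

Attach evidentiality witnessed -tsing → pasingukhtsing.
Attach number plural -to → pasingukhtsingto.
Attach polarity affirmative -ha → pasingukhtsingtoha.
Attach voice active -oh → pasingukhtsingtohaoh.
Apply vowel harmony: pasingukhtsingtohaoh → pasingukhtsungtohaoh.
Apply vowel deletion: pasingukhtsungtohaoh → pasingukhtsungtohoh.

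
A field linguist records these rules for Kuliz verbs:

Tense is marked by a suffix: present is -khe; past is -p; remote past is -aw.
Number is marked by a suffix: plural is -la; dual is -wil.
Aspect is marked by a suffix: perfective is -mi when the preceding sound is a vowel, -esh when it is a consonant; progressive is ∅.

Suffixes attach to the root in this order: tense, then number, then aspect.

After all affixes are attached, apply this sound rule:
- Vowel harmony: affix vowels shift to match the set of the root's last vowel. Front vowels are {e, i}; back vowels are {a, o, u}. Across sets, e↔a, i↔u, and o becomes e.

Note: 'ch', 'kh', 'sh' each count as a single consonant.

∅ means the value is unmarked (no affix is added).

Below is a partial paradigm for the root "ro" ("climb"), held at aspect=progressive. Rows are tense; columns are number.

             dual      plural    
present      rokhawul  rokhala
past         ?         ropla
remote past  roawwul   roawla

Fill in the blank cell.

Attach tense past -p → rop.
Attach number dual -wil → ropwil.
aspect = progressive: zero marking, form stays ropwil.
Apply vowel harmony: ropwil → ropwul.

ropwul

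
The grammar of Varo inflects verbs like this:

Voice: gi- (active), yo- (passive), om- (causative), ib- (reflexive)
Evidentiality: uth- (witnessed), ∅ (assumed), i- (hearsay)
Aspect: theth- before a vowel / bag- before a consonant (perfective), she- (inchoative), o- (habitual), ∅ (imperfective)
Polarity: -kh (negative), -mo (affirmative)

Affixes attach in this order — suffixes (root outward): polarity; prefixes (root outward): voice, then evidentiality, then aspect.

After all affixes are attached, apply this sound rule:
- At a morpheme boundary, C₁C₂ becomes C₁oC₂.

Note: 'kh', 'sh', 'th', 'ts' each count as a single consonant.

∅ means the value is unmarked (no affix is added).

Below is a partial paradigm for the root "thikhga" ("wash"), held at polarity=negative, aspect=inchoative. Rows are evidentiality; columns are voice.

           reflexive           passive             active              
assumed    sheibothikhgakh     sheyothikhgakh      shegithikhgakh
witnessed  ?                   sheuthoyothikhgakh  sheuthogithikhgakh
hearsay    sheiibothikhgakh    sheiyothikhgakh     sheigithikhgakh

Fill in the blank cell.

Attach voice reflexive ib- → ibthikhga.
Attach evidentiality witnessed uth- → uthibthikhga.
Attach polarity negative -kh → uthibthikhgakh.
Attach aspect inchoative she- → sheuthibthikhgakh.
Apply epenthesis: sheuthibthikhgakh → sheuthibothikhgakh.

sheuthibothikhgakh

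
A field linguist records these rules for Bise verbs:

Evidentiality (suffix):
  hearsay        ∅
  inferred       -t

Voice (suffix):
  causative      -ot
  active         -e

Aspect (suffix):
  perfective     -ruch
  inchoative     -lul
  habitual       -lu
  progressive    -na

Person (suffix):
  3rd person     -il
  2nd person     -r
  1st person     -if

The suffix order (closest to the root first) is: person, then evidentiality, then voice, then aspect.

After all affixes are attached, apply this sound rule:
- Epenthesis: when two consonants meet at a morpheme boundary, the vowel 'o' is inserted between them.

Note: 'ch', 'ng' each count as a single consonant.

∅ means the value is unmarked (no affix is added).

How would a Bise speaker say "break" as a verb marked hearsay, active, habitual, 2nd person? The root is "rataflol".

rataflolorelu

Attach person 2nd person -r → rataflolr.
evidentiality = hearsay: zero marking, form stays rataflolr.
Attach voice active -e → rataflolre.
Attach aspect habitual -lu → rataflolrelu.
Apply epenthesis: rataflolrelu → rataflolorelu.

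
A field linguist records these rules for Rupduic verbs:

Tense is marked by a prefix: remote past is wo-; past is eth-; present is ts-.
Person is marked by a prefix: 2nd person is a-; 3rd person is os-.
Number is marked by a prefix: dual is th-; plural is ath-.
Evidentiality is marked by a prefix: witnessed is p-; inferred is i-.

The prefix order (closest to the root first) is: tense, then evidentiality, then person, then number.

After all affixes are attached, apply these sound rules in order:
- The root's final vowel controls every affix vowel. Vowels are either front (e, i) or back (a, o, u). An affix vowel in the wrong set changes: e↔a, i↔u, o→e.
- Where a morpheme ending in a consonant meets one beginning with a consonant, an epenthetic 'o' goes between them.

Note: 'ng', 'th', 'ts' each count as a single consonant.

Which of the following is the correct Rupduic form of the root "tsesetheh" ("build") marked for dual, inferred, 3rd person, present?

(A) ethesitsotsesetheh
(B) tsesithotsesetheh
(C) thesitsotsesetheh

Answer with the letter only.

Attach tense present ts- → tstsesetheh.
Attach evidentiality inferred i- → itstsesetheh.
Attach person 3rd person os- → ositstsesetheh.
Attach number dual th- → thositstsesetheh.
Apply vowel harmony: thositstsesetheh → thesitstsesetheh.
Apply epenthesis: thesitstsesetheh → thesitsotsesetheh.
So the correct form is thesitsotsesetheh, option (C).
(B) tsesithotsesetheh is wrong: it has the affixes in the wrong order.
(A) ethesitsotsesetheh is wrong: it uses plural instead of dual for number.

C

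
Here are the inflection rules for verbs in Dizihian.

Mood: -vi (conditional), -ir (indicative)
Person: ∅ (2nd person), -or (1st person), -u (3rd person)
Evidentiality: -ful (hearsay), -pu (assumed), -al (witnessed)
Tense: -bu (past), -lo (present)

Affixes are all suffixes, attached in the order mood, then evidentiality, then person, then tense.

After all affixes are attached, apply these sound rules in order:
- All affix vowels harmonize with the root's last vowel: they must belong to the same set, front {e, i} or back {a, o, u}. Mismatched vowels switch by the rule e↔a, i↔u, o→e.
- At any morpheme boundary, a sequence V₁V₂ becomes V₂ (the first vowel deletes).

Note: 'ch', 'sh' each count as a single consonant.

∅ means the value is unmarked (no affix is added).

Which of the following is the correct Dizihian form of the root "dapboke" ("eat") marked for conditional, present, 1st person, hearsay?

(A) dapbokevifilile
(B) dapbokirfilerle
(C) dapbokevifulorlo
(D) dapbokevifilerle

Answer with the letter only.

Attach mood conditional -vi → dapbokevi.
Attach evidentiality hearsay -ful → dapbokeviful.
Attach person 1st person -or → dapbokevifulor.
Attach tense present -lo → dapbokevifulorlo.
Apply vowel harmony: dapbokevifulorlo → dapbokevifilerle.
Vowel deletion: no change.
So the correct form is dapbokevifilerle, option (D).
(A) dapbokevifilile is wrong: it uses 3rd person instead of 1st person for person.
(C) dapbokevifulorlo is wrong: it fails to apply the sound rule(s).
(B) dapbokirfilerle is wrong: it uses indicative instead of conditional for mood.

D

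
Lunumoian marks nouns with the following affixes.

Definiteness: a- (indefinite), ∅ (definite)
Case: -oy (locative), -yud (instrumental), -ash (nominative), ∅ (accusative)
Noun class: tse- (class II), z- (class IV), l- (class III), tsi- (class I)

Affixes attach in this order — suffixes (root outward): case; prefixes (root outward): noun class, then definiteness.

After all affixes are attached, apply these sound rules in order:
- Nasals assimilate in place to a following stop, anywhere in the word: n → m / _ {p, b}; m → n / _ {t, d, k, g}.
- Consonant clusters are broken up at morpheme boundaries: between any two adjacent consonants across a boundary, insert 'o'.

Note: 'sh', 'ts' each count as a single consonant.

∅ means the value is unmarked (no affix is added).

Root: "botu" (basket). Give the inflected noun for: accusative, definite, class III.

lobotu

Attach noun class class III l- → lbotu.
case = accusative: zero marking, form stays lbotu.
definiteness = definite: zero marking, form stays lbotu.
Nasal assimilation: no change.
Apply epenthesis: lbotu → lobotu.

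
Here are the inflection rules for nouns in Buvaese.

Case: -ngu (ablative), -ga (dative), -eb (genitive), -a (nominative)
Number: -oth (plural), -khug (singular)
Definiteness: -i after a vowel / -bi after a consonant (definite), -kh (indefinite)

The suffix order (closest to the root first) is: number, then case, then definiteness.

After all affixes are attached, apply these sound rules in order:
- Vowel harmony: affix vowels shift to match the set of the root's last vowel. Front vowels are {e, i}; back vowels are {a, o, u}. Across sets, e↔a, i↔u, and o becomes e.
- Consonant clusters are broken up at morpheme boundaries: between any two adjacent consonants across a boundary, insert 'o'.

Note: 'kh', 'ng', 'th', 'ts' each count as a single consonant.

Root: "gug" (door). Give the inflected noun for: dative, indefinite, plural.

Attach number plural -oth → gugoth.
Attach case dative -ga → gugothga.
Attach definiteness indefinite -kh → gugothgakh.
Vowel harmony: no change.
Apply epenthesis: gugothgakh → gugothogakh.

gugothogakh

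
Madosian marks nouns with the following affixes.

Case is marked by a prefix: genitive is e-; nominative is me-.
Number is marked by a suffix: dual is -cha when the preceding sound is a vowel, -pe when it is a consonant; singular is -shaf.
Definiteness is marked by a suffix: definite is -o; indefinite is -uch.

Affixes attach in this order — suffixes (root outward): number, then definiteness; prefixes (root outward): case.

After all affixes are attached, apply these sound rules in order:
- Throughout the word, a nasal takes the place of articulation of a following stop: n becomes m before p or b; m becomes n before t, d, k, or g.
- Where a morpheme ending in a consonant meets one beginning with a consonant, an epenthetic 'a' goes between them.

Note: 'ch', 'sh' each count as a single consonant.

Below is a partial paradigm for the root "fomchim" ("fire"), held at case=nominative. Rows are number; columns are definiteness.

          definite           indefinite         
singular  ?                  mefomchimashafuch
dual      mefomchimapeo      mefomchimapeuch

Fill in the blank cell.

mefomchimashafo

Attach case nominative me- → mefomchim.
Attach number singular -shaf → mefomchimshaf.
Attach definiteness definite -o → mefomchimshafo.
Nasal assimilation: no change.
Apply epenthesis: mefomchimshafo → mefomchimashafo.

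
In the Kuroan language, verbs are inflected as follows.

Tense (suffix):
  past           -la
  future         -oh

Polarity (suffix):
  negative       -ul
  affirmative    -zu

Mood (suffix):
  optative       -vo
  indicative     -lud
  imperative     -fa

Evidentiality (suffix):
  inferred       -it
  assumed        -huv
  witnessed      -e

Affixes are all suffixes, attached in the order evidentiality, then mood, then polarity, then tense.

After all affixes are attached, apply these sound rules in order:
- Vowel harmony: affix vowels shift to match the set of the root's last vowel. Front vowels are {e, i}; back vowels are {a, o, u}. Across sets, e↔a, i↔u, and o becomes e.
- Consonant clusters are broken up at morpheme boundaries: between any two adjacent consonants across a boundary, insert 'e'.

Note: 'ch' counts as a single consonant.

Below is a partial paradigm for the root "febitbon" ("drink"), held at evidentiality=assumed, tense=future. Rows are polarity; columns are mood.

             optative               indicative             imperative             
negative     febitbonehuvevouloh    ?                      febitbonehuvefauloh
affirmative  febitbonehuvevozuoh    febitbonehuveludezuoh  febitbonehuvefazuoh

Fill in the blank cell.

febitbonehuveluduloh

Attach evidentiality assumed -huv → febitbonhuv.
Attach mood indicative -lud → febitbonhuvlud.
Attach polarity negative -ul → febitbonhuvludul.
Attach tense future -oh → febitbonhuvluduloh.
Vowel harmony: no change.
Apply epenthesis: febitbonhuvluduloh → febitbonehuveluduloh.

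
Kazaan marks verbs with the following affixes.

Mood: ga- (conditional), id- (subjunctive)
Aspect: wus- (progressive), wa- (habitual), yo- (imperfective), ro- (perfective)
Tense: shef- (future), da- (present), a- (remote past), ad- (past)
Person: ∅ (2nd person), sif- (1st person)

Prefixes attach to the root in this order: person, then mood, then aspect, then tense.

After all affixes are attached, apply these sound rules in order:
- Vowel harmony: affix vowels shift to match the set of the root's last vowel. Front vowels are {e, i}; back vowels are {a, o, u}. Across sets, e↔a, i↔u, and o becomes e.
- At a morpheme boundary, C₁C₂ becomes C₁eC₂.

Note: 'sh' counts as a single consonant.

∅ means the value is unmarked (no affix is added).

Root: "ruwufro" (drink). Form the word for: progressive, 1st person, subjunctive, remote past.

awusudesuferuwufro

Attach person 1st person sif- → sifruwufro.
Attach mood subjunctive id- → idsifruwufro.
Attach aspect progressive wus- → wusidsifruwufro.
Attach tense remote past a- → awusidsifruwufro.
Apply vowel harmony: awusidsifruwufro → awusudsufruwufro.
Apply epenthesis: awusudsufruwufro → awusudesuferuwufro.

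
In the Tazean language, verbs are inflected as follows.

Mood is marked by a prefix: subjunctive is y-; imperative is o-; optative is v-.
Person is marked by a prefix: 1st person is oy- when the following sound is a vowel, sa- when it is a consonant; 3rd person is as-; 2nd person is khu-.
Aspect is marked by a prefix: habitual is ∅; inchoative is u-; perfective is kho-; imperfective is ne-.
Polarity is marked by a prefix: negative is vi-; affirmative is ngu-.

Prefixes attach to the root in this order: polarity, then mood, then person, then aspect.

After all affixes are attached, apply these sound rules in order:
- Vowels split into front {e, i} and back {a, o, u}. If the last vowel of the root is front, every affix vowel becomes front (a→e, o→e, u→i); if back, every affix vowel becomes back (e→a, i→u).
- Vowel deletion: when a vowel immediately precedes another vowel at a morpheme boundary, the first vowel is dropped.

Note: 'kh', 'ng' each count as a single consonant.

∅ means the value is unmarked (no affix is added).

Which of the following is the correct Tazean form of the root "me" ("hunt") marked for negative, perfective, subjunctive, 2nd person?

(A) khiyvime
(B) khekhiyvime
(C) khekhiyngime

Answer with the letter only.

B

Attach polarity negative vi- → vime.
Attach mood subjunctive y- → yvime.
Attach person 2nd person khu- → khuyvime.
Attach aspect perfective kho- → khokhuyvime.
Apply vowel harmony: khokhuyvime → khekhiyvime.
Vowel deletion: no change.
So the correct form is khekhiyvime, option (B).
(C) khekhiyngime is wrong: it uses affirmative instead of negative for polarity.
(A) khiyvime is wrong: it uses habitual instead of perfective for aspect.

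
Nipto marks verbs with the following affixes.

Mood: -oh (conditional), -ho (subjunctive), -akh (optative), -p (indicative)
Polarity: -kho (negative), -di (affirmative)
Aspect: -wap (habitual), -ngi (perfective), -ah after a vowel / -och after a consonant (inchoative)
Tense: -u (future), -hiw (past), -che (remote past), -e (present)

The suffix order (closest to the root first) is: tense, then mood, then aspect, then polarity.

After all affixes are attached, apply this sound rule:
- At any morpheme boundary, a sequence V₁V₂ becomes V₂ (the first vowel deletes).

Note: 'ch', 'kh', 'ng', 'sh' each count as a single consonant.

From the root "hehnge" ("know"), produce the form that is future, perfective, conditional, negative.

Attach tense future -u → hehngeu.
Attach mood conditional -oh → hehngeuoh.
Attach aspect perfective -ngi → hehngeuohngi.
Attach polarity negative -kho → hehngeuohngikho.
Apply vowel deletion: hehngeuohngikho → hehngohngikho.

hehngohngikho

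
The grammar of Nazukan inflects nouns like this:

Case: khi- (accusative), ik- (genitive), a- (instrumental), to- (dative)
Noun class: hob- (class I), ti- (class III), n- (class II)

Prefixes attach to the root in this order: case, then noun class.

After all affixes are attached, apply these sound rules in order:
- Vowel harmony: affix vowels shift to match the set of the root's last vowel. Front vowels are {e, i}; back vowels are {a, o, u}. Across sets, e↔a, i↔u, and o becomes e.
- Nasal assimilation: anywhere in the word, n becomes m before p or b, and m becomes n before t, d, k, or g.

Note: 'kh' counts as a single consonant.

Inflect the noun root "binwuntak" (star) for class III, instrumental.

Attach case instrumental a- → abinwuntak.
Attach noun class class III ti- → tiabinwuntak.
Apply vowel harmony: tiabinwuntak → tuabinwuntak.
Nasal assimilation: no change.

tuabinwuntak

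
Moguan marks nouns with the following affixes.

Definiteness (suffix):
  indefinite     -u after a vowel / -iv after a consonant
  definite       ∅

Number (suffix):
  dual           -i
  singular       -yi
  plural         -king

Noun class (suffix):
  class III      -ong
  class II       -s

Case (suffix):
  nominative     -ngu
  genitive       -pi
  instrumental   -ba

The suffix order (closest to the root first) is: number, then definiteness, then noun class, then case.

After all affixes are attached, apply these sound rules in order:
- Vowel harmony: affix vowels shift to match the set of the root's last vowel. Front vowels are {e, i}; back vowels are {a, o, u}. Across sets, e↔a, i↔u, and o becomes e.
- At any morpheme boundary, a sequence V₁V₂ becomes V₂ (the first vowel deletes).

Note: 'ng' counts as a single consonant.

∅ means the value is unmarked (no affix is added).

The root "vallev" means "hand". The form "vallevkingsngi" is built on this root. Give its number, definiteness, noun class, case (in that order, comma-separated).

Segment: vallev-king-s-ngu.
number: -king → plural.
definiteness: ∅ → definite.
noun class: -s → class II.
case: -ngu → nominative.

plural, definite, class II, nominative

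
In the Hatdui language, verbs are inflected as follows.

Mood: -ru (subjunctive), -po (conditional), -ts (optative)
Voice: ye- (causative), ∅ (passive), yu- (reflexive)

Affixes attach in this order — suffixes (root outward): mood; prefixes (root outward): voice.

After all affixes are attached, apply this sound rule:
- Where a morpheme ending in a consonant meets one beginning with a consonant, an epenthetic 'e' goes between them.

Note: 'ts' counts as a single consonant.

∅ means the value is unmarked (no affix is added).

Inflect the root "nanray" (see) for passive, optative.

nanrayets

Attach mood optative -ts → nanrayts.
voice = passive: zero marking, form stays nanrayts.
Apply epenthesis: nanrayts → nanrayets.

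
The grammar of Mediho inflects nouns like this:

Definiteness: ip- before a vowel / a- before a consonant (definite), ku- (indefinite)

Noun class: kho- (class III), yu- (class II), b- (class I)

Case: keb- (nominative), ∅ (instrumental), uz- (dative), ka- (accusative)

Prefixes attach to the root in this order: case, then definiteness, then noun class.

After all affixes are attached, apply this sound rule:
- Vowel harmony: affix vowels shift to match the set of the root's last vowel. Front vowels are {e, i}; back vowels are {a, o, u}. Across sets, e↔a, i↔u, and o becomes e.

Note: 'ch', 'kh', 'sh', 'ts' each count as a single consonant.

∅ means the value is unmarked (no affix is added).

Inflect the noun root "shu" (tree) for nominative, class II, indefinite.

Attach case nominative keb- → kebshu.
Attach definiteness indefinite ku- → kukebshu.
Attach noun class class II yu- → yukukebshu.
Apply vowel harmony: yukukebshu → yukukabshu.

yukukabshu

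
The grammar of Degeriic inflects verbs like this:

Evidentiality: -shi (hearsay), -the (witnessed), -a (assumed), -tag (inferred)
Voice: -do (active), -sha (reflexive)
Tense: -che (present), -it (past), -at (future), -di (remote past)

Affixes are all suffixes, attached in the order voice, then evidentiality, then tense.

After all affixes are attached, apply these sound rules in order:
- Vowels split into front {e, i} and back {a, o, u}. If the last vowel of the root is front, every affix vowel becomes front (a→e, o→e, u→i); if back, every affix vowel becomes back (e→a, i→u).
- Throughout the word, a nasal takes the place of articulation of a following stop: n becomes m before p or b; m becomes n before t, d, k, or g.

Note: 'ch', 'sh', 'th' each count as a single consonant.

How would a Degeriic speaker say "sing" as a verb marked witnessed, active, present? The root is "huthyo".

Attach voice active -do → huthyodo.
Attach evidentiality witnessed -the → huthyodothe.
Attach tense present -che → huthyodotheche.
Apply vowel harmony: huthyodotheche → huthyodothacha.
Nasal assimilation: no change.

huthyodothacha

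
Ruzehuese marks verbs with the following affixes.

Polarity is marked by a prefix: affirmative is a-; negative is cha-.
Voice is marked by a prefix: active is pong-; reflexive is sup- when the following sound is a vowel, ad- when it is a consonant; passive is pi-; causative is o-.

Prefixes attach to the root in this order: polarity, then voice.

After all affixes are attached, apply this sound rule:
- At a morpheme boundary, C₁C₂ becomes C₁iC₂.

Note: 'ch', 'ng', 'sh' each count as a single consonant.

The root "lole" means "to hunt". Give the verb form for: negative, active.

pongichalole

Attach polarity negative cha- → chalole.
Attach voice active pong- → pongchalole.
Apply epenthesis: pongchalole → pongichalole.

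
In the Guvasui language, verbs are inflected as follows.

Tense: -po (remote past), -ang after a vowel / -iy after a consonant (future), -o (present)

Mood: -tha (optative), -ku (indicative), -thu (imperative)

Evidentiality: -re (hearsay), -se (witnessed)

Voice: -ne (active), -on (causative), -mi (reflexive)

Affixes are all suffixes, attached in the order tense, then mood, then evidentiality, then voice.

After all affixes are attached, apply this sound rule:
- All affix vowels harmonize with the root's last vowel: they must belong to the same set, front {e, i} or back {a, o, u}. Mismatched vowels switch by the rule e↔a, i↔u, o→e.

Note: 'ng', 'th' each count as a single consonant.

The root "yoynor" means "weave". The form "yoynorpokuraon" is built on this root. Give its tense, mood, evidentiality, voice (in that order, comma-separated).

Segment: yoynor-po-ku-re-on.
tense: -po → remote past.
mood: -ku → indicative.
evidentiality: -re → hearsay.
voice: -on → causative.

remote past, indicative, hearsay, causative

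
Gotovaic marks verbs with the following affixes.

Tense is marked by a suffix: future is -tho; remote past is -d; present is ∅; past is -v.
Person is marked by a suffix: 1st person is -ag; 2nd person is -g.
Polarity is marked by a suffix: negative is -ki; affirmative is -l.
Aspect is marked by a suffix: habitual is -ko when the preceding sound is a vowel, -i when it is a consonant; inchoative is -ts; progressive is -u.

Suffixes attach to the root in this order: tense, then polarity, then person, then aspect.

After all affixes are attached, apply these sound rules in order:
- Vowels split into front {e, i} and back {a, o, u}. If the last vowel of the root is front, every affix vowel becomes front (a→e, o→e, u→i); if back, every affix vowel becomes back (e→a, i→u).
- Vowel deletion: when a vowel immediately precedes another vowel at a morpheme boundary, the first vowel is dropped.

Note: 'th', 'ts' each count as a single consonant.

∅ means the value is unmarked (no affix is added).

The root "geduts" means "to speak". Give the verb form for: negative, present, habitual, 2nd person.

tense = present: zero marking, form stays geduts.
Attach polarity negative -ki → gedutski.
Attach person 2nd person -g → gedutskig.
Attach aspect habitual -i (after consonant 'g') → gedutskigi.
Apply vowel harmony: gedutskigi → gedutskugu.
Vowel deletion: no change.

gedutskugu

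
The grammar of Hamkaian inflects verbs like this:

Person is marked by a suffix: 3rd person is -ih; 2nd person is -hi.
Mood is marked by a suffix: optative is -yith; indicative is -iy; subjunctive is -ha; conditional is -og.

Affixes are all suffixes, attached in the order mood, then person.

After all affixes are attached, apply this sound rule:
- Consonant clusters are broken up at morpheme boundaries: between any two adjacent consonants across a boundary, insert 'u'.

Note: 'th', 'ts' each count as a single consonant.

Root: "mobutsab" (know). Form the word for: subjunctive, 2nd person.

Attach mood subjunctive -ha → mobutsabha.
Attach person 2nd person -hi → mobutsabhahi.
Apply epenthesis: mobutsabhahi → mobutsabuhahi.

mobutsabuhahi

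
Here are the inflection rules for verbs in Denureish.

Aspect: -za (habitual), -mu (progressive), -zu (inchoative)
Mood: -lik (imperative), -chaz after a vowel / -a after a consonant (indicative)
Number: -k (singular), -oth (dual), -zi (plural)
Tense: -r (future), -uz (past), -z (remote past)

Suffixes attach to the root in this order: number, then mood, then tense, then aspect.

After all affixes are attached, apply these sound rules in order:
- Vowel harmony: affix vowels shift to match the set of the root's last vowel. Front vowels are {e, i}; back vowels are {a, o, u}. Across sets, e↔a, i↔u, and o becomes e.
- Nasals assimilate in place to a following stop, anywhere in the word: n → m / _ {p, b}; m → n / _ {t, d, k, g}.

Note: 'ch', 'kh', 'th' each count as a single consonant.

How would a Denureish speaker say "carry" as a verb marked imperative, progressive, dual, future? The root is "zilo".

ziloothlukrmu

Attach number dual -oth → zilooth.
Attach mood imperative -lik → ziloothlik.
Attach tense future -r → ziloothlikr.
Attach aspect progressive -mu → ziloothlikrmu.
Apply vowel harmony: ziloothlikrmu → ziloothlukrmu.
Nasal assimilation: no change.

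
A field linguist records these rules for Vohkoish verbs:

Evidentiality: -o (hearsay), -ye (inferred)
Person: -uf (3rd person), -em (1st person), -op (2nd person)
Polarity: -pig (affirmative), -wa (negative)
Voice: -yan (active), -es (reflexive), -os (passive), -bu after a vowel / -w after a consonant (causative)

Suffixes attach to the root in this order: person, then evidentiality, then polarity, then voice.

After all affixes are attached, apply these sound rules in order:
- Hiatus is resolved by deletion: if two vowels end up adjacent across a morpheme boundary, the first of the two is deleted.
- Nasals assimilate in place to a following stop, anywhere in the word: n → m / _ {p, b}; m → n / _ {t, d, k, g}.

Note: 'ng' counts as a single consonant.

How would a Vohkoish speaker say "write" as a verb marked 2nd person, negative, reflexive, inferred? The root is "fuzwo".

Attach person 2nd person -op → fuzwoop.
Attach evidentiality inferred -ye → fuzwoopye.
Attach polarity negative -wa → fuzwoopyewa.
Attach voice reflexive -es → fuzwoopyewaes.
Apply vowel deletion: fuzwoopyewaes → fuzwopyewes.
Nasal assimilation: no change.

fuzwopyewes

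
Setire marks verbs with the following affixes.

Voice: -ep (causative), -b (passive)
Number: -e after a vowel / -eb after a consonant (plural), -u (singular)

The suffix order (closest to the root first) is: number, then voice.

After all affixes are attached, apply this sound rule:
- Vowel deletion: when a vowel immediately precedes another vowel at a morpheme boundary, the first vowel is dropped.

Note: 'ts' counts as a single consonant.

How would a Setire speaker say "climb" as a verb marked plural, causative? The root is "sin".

Attach number plural -eb (after consonant 'n') → sineb.
Attach voice causative -ep → sinebep.
Vowel deletion: no change.

sinebep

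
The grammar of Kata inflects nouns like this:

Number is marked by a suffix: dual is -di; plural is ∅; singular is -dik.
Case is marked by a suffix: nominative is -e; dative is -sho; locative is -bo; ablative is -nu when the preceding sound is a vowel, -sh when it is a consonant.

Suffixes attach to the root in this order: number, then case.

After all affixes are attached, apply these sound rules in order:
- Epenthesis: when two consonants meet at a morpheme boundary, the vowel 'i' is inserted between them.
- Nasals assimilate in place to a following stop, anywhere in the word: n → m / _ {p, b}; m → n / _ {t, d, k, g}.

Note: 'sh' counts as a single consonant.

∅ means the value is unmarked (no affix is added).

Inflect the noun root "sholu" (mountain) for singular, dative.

Attach number singular -dik → sholudik.
Attach case dative -sho → sholudiksho.
Apply epenthesis: sholudiksho → sholudikisho.
Nasal assimilation: no change.

sholudikisho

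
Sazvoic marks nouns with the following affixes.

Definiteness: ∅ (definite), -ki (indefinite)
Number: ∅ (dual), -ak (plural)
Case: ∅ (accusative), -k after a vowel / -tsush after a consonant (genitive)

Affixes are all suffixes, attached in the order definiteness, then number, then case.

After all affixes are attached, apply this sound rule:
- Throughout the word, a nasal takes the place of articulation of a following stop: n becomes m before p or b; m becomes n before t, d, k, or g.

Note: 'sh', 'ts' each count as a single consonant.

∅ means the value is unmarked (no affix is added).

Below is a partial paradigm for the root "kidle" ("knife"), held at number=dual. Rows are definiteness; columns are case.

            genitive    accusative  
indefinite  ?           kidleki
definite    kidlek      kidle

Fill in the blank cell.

Attach definiteness indefinite -ki → kidleki.
number = dual: zero marking, form stays kidleki.
Attach case genitive -k (after vowel 'i') → kidlekik.
Nasal assimilation: no change.

kidlekik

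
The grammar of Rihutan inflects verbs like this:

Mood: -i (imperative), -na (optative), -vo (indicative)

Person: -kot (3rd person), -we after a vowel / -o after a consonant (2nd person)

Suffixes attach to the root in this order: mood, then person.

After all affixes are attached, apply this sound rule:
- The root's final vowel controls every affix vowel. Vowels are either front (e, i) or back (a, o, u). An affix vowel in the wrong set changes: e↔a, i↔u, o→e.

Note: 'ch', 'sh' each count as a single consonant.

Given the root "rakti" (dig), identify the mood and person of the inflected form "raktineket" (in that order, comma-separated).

Segment: rakti-na-kot.
mood: -na → optative.
person: -kot → 3rd person.

optative, 3rd person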